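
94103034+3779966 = 97883000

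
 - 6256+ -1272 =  - 7528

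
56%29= 27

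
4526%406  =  60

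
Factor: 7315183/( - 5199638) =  - 2^ ( - 1 )*631^1*11593^1*  2599819^(-1)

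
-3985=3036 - 7021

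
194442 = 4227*46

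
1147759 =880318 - -267441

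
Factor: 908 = 2^2*227^1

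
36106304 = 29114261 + 6992043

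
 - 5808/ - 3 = 1936 + 0/1 = 1936.00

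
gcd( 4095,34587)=63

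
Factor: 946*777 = 2^1*3^1 * 7^1* 11^1*  37^1 *43^1 = 735042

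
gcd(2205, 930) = 15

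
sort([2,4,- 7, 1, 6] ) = [ - 7,1, 2, 4, 6 ]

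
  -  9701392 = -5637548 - 4063844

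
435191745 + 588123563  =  1023315308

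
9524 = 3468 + 6056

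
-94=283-377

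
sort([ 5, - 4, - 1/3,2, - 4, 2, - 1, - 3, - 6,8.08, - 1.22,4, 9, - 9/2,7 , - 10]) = [ - 10 , - 6 ,-9/2, - 4,-4, - 3, - 1.22, - 1, - 1/3 , 2, 2,4, 5, 7,8.08,9 ]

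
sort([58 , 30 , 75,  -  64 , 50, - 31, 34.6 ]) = [ - 64, - 31,30,  34.6,50,58, 75]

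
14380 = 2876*5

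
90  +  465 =555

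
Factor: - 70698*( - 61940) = 2^3*3^1*5^1*19^1*163^1*11783^1 =4379034120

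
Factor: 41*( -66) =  - 2706 = -2^1*3^1*11^1*41^1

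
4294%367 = 257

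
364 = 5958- 5594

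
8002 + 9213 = 17215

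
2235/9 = 248 + 1/3 = 248.33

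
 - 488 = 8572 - 9060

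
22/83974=1/3817 =0.00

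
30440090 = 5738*5305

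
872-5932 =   -  5060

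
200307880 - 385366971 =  - 185059091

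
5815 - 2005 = 3810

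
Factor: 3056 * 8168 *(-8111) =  - 2^7 *191^1 * 1021^1*8111^1 = - 202461980288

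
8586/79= 8586/79 = 108.68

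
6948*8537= 59315076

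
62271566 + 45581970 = 107853536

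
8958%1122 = 1104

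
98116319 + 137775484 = 235891803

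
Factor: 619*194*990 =2^2*3^2*5^1*11^1*97^1*619^1 = 118885140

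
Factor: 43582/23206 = 7^1*11^1*41^ (  -  1 ) = 77/41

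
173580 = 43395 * 4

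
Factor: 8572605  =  3^1*5^1*353^1*1619^1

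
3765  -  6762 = -2997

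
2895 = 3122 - 227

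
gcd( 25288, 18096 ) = 232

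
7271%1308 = 731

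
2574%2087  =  487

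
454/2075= 454/2075=0.22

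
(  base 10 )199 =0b11000111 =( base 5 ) 1244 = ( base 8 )307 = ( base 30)6j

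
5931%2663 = 605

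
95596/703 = 95596/703  =  135.98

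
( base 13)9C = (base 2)10000001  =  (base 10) 129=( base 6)333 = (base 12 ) a9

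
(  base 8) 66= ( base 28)1Q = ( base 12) 46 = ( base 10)54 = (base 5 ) 204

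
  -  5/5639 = - 1 + 5634/5639 = - 0.00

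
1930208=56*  34468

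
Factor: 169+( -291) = -2^1 * 61^1 = - 122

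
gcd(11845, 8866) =1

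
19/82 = 19/82 = 0.23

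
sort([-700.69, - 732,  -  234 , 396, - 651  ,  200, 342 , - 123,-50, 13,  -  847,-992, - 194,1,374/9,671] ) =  [ - 992,-847 , -732, - 700.69, - 651 , - 234, - 194 ,- 123,-50,1,13, 374/9,200, 342,396,671]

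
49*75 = 3675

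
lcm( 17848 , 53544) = 53544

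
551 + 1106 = 1657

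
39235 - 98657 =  - 59422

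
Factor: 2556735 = 3^1* 5^1*19^1 * 8971^1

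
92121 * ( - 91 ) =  - 8383011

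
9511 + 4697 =14208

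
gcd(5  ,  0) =5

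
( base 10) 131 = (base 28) 4j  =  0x83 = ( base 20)6B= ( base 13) A1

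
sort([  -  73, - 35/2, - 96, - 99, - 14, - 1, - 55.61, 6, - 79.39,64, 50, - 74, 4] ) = [ - 99, - 96, - 79.39, - 74, - 73, - 55.61, - 35/2, - 14, - 1,4, 6, 50 , 64]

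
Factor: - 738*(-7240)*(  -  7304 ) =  - 2^7*3^2*5^1*11^1*41^1*83^1*181^1 = -39026148480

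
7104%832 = 448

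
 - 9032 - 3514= - 12546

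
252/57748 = 63/14437 = 0.00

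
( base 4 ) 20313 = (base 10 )567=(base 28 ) K7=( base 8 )1067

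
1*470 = 470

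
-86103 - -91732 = 5629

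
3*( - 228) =-684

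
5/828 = 5/828 = 0.01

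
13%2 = 1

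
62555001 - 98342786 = -35787785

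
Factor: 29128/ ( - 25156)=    - 2^1*11^1*19^(  -  1) = - 22/19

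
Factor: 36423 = 3^3*19^1 * 71^1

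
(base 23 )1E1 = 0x354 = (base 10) 852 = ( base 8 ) 1524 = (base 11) 705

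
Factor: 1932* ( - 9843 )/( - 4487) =2^2 * 3^2* 17^1*23^1*193^1 *641^(-1)=2716668/641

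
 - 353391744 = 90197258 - 443589002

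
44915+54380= 99295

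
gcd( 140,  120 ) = 20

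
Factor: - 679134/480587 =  - 2^1*3^1*113189^1*480587^(-1)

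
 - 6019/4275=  - 2 + 2531/4275 = - 1.41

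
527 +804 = 1331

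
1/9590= 1/9590  =  0.00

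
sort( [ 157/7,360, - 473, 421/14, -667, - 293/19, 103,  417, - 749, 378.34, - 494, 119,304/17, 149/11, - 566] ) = [-749, - 667,-566, - 494,  -  473,  -  293/19,149/11,304/17 , 157/7, 421/14,  103,119,360, 378.34,  417] 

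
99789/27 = 3695 + 8/9 =3695.89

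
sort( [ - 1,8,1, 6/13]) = [ - 1,6/13,1,8] 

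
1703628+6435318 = 8138946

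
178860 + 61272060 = 61450920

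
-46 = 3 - 49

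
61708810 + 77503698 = 139212508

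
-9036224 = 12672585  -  21708809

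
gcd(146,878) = 2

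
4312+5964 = 10276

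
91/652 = 91/652 = 0.14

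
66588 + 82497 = 149085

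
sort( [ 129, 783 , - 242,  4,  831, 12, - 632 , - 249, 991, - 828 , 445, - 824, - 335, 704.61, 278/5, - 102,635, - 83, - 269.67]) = [ - 828, - 824,  -  632, - 335,  -  269.67, - 249, - 242, - 102, - 83, 4,  12,278/5,129, 445,635, 704.61, 783, 831,991 ]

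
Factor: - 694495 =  - 5^1* 138899^1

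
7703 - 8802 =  - 1099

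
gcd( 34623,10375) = 1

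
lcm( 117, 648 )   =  8424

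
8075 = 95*85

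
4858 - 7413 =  - 2555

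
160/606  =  80/303  =  0.26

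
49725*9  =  447525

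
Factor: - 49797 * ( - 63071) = 3140746587 = 3^2 *11^1*59^1*503^1 *1069^1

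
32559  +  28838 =61397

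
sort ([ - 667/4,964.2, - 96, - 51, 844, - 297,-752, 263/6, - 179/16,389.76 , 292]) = [ - 752, - 297,  -  667/4, - 96, - 51, - 179/16, 263/6,292,389.76,844,964.2]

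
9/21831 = 3/7277 = 0.00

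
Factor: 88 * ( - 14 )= -1232= - 2^4*7^1 * 11^1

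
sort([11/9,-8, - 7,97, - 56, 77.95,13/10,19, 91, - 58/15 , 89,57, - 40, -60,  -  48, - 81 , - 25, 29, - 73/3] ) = [ - 81, - 60, - 56, - 48,-40, - 25,  -  73/3 ,  -  8, - 7, - 58/15, 11/9,13/10, 19, 29,57, 77.95, 89,91, 97] 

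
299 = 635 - 336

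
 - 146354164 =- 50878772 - 95475392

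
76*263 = 19988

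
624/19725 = 208/6575 = 0.03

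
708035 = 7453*95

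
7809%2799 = 2211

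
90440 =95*952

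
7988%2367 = 887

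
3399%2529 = 870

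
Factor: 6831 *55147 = 3^3*11^1*23^1*55147^1=376709157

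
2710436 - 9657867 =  - 6947431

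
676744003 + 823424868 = 1500168871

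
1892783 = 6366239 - 4473456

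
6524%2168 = 20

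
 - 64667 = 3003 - 67670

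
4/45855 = 4/45855 = 0.00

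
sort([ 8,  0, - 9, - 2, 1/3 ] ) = [ - 9, - 2, 0, 1/3,8]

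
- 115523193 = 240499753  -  356022946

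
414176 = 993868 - 579692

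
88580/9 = 9842 + 2/9= 9842.22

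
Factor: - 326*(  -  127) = 2^1 *127^1*163^1 = 41402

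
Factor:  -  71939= - 7^1*43^1*239^1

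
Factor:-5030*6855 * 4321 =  - 148990888650 = - 2^1*3^1*5^2 * 29^1*149^1 * 457^1*503^1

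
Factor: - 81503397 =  - 3^2* 113^1*80141^1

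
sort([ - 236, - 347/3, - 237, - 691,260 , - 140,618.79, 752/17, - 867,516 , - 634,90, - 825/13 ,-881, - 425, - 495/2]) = [ - 881, - 867, -691,  -  634, - 425, - 495/2, - 237,  -  236, - 140 , - 347/3, - 825/13,752/17,90, 260,  516  ,  618.79]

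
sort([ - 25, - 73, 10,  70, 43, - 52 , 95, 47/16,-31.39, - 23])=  [ - 73  ,-52, - 31.39,- 25 ,-23, 47/16,  10,  43,  70,95 ]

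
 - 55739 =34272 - 90011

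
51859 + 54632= 106491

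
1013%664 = 349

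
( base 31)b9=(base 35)A0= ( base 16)15E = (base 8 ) 536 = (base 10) 350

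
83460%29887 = 23686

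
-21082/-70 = 301 + 6/35 = 301.17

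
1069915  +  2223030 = 3292945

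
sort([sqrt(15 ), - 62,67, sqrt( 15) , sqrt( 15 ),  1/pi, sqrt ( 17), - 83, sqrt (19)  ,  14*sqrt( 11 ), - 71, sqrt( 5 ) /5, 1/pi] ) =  [-83, - 71, - 62,  1/pi,1/pi,  sqrt(5)/5,sqrt( 15 ), sqrt(15), sqrt( 15 ), sqrt(17 ), sqrt( 19 ),14*sqrt( 11 ), 67 ]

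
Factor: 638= 2^1*11^1*29^1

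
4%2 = 0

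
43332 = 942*46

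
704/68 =10 + 6/17 = 10.35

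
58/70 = 29/35= 0.83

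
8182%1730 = 1262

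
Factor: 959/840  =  137/120  =  2^( - 3 )*3^( - 1) *5^ (  -  1 )*137^1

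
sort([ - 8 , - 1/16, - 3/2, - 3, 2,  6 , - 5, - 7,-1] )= [ - 8, - 7,  -  5, - 3,-3/2, - 1, - 1/16, 2, 6]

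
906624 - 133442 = 773182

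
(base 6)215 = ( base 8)123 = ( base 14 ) 5D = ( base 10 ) 83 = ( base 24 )3b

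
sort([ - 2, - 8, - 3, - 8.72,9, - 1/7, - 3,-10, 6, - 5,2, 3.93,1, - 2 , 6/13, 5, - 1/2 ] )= [ - 10, - 8.72, - 8, - 5, - 3,-3, - 2, - 2, - 1/2, - 1/7, 6/13, 1, 2,  3.93, 5, 6, 9]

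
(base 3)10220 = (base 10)105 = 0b1101001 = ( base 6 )253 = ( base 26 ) 41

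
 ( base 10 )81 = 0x51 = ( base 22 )3f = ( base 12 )69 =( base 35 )2B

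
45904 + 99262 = 145166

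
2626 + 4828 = 7454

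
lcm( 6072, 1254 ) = 115368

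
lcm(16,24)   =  48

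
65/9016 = 65/9016  =  0.01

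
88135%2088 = 439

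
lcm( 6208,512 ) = 49664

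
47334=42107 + 5227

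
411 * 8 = 3288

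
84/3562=42/1781 =0.02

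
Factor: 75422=2^1*43^1*877^1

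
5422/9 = 602+4/9 = 602.44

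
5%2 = 1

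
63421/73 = 63421/73 = 868.78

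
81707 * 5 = 408535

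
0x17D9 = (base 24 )AE9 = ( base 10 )6105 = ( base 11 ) 4650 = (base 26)90L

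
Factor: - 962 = - 2^1*13^1*37^1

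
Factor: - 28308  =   - 2^2*3^1*7^1 * 337^1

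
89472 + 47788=137260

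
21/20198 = 21/20198=0.00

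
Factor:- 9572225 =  - 5^2 * 13^1 * 29453^1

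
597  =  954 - 357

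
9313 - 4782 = 4531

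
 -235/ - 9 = 26 + 1/9 = 26.11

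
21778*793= 17269954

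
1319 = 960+359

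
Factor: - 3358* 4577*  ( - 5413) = 2^1*23^2*73^1* 199^1 *5413^1 = 83195460758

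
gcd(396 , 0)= 396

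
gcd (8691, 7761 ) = 3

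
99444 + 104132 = 203576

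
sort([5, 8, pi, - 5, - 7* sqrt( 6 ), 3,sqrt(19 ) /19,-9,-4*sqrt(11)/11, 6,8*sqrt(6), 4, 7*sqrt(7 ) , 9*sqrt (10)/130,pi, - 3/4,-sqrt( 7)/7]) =[ - 7* sqrt(6 ), - 9, - 5, - 4*sqrt(11) /11, - 3/4, - sqrt( 7)/7,9*sqrt( 10 ) /130, sqrt (19 )/19, 3, pi, pi, 4, 5, 6,8, 7* sqrt( 7 ), 8*sqrt( 6)]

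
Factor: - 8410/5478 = -4205/2739 = - 3^( - 1)*5^1*11^( - 1) * 29^2 * 83^( - 1 ) 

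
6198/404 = 15+ 69/202 = 15.34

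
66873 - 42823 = 24050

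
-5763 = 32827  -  38590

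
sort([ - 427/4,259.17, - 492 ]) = [ - 492, - 427/4,259.17]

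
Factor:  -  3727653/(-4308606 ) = 1242551/1436202 = 2^(- 1)*  3^( - 2) *73^( - 1 )*613^1 * 1093^( - 1 )*2027^1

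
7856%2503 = 347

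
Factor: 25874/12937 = 2^1 = 2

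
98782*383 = 37833506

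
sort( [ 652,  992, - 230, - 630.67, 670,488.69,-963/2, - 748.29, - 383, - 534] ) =[ - 748.29,-630.67,-534, - 963/2 ,-383, - 230,488.69, 652,670,992 ] 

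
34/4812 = 17/2406 = 0.01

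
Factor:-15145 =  - 5^1 * 13^1*233^1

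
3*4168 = 12504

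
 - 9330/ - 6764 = 4665/3382 = 1.38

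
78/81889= 78/81889 = 0.00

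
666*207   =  137862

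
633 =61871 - 61238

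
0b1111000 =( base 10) 120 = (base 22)5A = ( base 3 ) 11110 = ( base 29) 44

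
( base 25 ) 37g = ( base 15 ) 92B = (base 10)2066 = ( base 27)2me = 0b100000010010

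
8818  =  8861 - 43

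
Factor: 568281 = 3^1*7^1*27061^1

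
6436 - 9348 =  - 2912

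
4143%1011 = 99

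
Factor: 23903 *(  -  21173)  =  -11^1 * 31^1* 41^1*53^1*683^1 = - 506098219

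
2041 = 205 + 1836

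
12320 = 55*224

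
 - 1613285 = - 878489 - 734796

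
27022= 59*458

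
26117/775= 33 + 542/775  =  33.70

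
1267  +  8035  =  9302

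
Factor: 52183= 52183^1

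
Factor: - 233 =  - 233^1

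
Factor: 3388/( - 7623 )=  -  4/9 =- 2^2*3^( - 2 )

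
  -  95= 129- 224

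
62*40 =2480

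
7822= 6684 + 1138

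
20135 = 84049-63914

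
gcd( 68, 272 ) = 68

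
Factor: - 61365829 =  -7^1 * 199^1 * 44053^1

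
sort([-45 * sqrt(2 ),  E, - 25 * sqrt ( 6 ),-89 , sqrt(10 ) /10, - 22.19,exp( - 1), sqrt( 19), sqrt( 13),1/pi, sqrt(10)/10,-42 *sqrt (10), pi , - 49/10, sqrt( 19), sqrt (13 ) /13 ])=[-42*sqrt (10),-89, - 45*sqrt ( 2 ) ,- 25*sqrt(6), - 22.19, - 49/10 , sqrt ( 13) /13,  sqrt(10)/10,sqrt( 10 )/10,1/pi , exp( - 1), E,pi , sqrt( 13 ) , sqrt( 19 ),  sqrt(19 ) ] 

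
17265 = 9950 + 7315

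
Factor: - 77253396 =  - 2^2  *  3^1*11^1*71^1*8243^1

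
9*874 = 7866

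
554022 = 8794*63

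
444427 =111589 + 332838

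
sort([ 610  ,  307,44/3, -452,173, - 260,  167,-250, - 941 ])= [ - 941, - 452,  -  260, - 250,44/3,167,173,307, 610]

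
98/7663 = 98/7663 = 0.01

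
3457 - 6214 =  - 2757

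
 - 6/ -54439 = 6/54439 = 0.00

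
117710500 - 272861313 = - 155150813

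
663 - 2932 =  - 2269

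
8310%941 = 782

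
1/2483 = 1/2483 = 0.00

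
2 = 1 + 1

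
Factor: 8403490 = 2^1*5^1 * 43^1  *19543^1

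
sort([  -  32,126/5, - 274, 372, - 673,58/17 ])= [-673, - 274,-32,58/17,126/5,372 ] 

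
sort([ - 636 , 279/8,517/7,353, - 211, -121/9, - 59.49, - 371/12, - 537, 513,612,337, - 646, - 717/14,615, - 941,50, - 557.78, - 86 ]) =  [-941, - 646, - 636, - 557.78, - 537, - 211, - 86, - 59.49, - 717/14, - 371/12, - 121/9,279/8,50,517/7,337,353, 513, 612,615]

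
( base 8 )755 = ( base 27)I7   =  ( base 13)2BC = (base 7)1303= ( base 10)493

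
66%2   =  0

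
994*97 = 96418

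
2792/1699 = 1  +  1093/1699  =  1.64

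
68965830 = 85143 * 810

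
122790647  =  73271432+49519215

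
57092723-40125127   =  16967596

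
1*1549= 1549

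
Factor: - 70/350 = -1/5 =- 5^( - 1)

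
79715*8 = 637720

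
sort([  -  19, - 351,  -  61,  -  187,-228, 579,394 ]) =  [ - 351, -228, - 187,  -  61, - 19, 394, 579] 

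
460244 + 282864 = 743108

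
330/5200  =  33/520 = 0.06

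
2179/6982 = 2179/6982 = 0.31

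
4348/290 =14+144/145 = 14.99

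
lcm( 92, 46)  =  92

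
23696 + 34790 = 58486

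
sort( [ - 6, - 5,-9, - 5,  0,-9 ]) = [ - 9, - 9 , -6,- 5, - 5,0] 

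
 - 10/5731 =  -10/5731 = - 0.00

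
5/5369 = 5/5369 = 0.00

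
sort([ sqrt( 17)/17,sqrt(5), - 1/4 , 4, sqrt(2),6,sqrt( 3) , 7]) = [ - 1/4,  sqrt(17 ) /17,sqrt( 2),sqrt( 3),sqrt( 5 ),4,6, 7]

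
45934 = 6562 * 7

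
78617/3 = 78617/3 = 26205.67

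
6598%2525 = 1548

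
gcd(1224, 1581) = 51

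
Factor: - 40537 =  - 7^1*5791^1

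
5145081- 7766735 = - 2621654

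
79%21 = 16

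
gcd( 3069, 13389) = 3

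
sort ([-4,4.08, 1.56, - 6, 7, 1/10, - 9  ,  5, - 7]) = [- 9,  -  7, - 6, - 4, 1/10, 1.56, 4.08, 5, 7]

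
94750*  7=663250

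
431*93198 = 40168338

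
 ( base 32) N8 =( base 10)744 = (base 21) 1e9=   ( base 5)10434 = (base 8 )1350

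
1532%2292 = 1532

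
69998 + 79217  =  149215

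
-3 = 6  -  9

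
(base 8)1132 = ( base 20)1a2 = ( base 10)602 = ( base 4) 21122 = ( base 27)M8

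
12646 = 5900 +6746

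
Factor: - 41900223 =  -3^1*17^1*821573^1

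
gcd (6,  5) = 1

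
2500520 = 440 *5683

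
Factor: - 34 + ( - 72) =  - 106 = - 2^1* 53^1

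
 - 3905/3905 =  - 1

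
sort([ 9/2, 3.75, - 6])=[-6, 3.75 , 9/2]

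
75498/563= 75498/563= 134.10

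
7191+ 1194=8385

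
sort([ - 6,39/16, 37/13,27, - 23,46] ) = [-23 , - 6,39/16, 37/13 , 27,46]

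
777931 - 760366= 17565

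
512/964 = 128/241 = 0.53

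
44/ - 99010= - 22/49505=   - 0.00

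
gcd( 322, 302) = 2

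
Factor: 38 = 2^1*19^1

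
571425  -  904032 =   -  332607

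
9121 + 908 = 10029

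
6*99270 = 595620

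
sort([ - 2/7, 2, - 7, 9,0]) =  [ - 7 , - 2/7, 0,2, 9 ]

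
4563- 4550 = 13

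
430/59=430/59 = 7.29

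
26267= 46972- 20705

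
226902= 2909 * 78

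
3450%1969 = 1481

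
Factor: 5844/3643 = 2^2  *3^1*487^1*3643^( - 1)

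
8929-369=8560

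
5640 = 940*6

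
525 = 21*25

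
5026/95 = 52 + 86/95= 52.91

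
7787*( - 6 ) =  - 46722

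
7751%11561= 7751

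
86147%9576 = 9539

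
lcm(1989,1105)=9945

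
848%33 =23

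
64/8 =8 = 8.00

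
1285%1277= 8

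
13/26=1/2= 0.50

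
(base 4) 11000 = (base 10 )320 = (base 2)101000000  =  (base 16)140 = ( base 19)GG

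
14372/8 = 3593/2 = 1796.50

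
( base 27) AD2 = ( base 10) 7643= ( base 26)b7p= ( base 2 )1110111011011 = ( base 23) EA7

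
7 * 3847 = 26929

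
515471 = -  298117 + 813588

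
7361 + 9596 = 16957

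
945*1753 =1656585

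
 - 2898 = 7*( - 414)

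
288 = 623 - 335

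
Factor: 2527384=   2^3*431^1*733^1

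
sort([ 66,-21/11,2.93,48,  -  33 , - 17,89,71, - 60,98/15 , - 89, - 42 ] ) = [-89, -60, - 42,-33, - 17,-21/11,2.93 , 98/15,48, 66,71, 89] 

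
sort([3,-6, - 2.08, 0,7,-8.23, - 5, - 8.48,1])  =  [ - 8.48, - 8.23, -6,  -  5  ,-2.08,0,1,3,  7] 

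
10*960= 9600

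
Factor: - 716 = - 2^2*179^1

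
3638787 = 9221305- 5582518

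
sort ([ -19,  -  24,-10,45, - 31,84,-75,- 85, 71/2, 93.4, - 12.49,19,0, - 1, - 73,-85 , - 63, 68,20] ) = [ - 85, - 85, - 75, - 73, - 63, - 31,  -  24 ,-19, - 12.49, -10, - 1,0,19, 20,71/2 , 45,68,84, 93.4]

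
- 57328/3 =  - 57328/3 =- 19109.33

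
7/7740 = 7/7740 = 0.00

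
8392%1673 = 27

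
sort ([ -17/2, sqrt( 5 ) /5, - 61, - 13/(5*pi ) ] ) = [ - 61,-17/2, - 13/( 5*pi), sqrt( 5 ) /5] 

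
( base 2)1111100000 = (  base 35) SC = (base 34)T6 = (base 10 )992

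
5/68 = 5/68 = 0.07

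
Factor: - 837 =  - 3^3*31^1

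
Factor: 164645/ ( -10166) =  -745/46 = - 2^ (  -  1)*5^1*23^(-1)*149^1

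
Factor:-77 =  - 7^1*11^1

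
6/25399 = 6/25399 = 0.00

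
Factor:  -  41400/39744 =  - 2^ ( - 3)*3^(- 1)  *  5^2 = - 25/24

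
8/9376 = 1/1172= 0.00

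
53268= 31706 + 21562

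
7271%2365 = 176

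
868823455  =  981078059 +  - 112254604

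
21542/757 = 21542/757 = 28.46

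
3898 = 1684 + 2214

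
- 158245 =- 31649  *5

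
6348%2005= 333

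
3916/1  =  3916 = 3916.00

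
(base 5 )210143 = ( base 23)d20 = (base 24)c0b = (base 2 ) 1101100001011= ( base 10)6923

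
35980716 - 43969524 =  - 7988808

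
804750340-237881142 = 566869198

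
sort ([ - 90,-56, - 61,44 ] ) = [-90, - 61, - 56, 44]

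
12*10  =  120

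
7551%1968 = 1647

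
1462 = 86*17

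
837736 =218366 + 619370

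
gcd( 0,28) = 28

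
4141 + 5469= 9610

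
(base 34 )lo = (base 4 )23202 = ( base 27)109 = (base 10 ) 738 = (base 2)1011100010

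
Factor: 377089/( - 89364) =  - 2^( - 2 ) * 3^( - 1)*11^(-1) *557^1 = -  557/132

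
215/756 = 215/756 = 0.28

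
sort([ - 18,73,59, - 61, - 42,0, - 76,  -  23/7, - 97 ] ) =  [ -97, - 76,-61,  -  42, - 18,  -  23/7, 0,59, 73 ] 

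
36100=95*380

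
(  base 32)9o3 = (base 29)BPB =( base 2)10011100000011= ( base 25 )foc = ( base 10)9987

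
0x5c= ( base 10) 92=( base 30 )32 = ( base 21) 48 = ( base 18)52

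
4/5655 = 4/5655 = 0.00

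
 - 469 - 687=-1156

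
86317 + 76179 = 162496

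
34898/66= 528+25/33 =528.76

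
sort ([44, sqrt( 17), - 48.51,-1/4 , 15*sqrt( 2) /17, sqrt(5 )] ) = [ - 48.51,-1/4,15*sqrt (2) /17 , sqrt(5), sqrt(17 ), 44 ] 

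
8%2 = 0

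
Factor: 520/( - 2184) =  - 5/21 = - 3^( - 1 )*5^1*7^( - 1 ) 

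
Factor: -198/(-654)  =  33/109 = 3^1*11^1 * 109^ ( - 1)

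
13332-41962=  - 28630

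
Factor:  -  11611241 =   -  41^1*173^1*  1637^1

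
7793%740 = 393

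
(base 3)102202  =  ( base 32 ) 9T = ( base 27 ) BK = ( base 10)317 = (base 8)475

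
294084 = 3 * 98028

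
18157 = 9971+8186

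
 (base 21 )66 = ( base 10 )132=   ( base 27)4O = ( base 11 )110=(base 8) 204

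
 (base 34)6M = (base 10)226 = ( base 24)9A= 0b11100010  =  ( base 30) 7g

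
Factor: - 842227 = - 61^1*13807^1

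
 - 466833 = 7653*(- 61)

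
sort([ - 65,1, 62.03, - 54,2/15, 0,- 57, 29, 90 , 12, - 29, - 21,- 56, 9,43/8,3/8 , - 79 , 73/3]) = [  -  79,-65,-57,  -  56, - 54, - 29,  -  21,0, 2/15,3/8,1, 43/8,9,12,73/3,29, 62.03,90] 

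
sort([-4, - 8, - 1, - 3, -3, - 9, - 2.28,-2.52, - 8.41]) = [ - 9, - 8.41 , - 8, - 4, - 3, - 3,-2.52, - 2.28, - 1]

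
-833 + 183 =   -  650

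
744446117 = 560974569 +183471548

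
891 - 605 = 286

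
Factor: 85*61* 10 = 51850 = 2^1*5^2 * 17^1*61^1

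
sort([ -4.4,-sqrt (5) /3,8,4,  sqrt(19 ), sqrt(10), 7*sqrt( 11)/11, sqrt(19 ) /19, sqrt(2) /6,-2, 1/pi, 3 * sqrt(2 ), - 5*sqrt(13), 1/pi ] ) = [- 5*sqrt(13 ), - 4.4, - 2,  -  sqrt( 5) /3,sqrt( 19) /19, sqrt(2)/6,  1/pi,  1/pi, 7 *sqrt(11 ) /11, sqrt(10), 4, 3*sqrt(2), sqrt( 19), 8] 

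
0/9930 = 0  =  0.00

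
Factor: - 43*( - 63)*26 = 2^1 * 3^2*7^1*13^1*43^1 = 70434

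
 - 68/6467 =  - 68/6467=- 0.01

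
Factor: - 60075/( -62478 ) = 2^(-1 )*5^2*13^( - 1) = 25/26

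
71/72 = 71/72 = 0.99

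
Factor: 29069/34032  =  2^( - 4 ) * 3^( - 1)*41^1  =  41/48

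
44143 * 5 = 220715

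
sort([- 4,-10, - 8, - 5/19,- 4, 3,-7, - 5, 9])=[ - 10, - 8, - 7, - 5, - 4, - 4, - 5/19, 3, 9]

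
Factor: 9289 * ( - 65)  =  -603785= - 5^1 * 7^1*13^1*1327^1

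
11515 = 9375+2140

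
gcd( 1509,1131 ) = 3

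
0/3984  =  0 = 0.00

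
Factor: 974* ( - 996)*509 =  - 2^3*3^1*83^1*487^1 * 509^1 = - 493782936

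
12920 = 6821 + 6099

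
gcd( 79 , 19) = 1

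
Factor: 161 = 7^1 * 23^1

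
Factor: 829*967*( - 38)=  - 30462434 = -2^1*19^1*829^1*967^1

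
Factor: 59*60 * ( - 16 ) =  - 56640  =  - 2^6 * 3^1 * 5^1*59^1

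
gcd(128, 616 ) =8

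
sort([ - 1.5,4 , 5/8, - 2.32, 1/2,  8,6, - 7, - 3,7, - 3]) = [ - 7, - 3, - 3, - 2.32, - 1.5,  1/2,5/8 , 4, 6, 7,  8 ]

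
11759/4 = 2939+3/4 = 2939.75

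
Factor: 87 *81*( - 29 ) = -204363 = - 3^5*29^2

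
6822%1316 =242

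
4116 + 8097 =12213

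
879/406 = 879/406 = 2.17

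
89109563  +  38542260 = 127651823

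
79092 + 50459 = 129551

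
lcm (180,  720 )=720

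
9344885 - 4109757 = 5235128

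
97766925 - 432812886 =  -  335045961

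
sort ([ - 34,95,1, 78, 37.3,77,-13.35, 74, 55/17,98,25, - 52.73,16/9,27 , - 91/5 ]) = [ -52.73, -34,  -  91/5, - 13.35, 1 , 16/9, 55/17,25, 27,37.3,74,77,78,  95, 98 ]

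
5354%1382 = 1208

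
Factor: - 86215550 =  - 2^1*5^2*29^1*37^1*1607^1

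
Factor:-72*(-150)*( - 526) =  - 5680800=- 2^5*3^3*5^2*263^1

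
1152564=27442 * 42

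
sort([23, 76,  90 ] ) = [ 23, 76,90]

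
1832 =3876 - 2044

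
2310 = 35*66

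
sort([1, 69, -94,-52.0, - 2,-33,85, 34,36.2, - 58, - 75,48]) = [  -  94, - 75, - 58,- 52.0  , - 33, -2,1, 34, 36.2, 48,  69,  85]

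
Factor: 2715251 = 7^1*11^1*179^1*197^1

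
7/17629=7/17629= 0.00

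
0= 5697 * 0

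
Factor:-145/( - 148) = 2^( - 2)*5^1*29^1*37^( - 1 ) 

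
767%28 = 11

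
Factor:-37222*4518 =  - 2^2 *3^2*37^1*251^1 * 503^1 = - 168168996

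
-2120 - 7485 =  - 9605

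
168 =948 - 780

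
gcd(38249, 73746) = 1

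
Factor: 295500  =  2^2* 3^1*5^3*197^1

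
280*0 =0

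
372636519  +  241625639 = 614262158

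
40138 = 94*427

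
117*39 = 4563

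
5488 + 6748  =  12236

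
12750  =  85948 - 73198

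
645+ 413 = 1058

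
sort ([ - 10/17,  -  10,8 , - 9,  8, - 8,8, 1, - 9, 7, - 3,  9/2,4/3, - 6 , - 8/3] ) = [ - 10, - 9, - 9 , - 8, - 6,  -  3, - 8/3,-10/17 , 1, 4/3,9/2, 7,8, 8, 8 ] 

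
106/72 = 1 + 17/36 = 1.47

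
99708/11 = 99708/11 = 9064.36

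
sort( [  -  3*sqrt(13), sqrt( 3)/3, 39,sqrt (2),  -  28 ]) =[-28, - 3 * sqrt( 13 ),sqrt( 3 ) /3,sqrt( 2 ),39 ]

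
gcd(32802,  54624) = 6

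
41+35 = 76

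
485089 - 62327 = 422762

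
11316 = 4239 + 7077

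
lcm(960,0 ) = 0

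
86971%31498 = 23975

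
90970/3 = 30323 + 1/3 = 30323.33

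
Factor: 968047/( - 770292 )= - 2^( - 2)*3^ (-2)*23^1*21397^( - 1) *42089^1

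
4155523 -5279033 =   -  1123510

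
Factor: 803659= 803659^1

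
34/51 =2/3 = 0.67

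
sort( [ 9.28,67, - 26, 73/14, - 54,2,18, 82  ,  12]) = [ - 54, - 26, 2,  73/14, 9.28, 12, 18, 67, 82]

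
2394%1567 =827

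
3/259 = 3/259 = 0.01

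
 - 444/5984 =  - 1+1385/1496= - 0.07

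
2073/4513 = 2073/4513 = 0.46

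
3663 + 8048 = 11711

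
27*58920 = 1590840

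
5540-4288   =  1252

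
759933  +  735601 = 1495534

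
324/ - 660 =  - 27/55 = -0.49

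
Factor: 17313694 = 2^1*8656847^1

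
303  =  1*303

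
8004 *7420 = 59389680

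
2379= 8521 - 6142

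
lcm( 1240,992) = 4960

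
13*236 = 3068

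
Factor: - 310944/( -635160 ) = 2^2*5^( - 1)*41^1*67^( - 1 ) = 164/335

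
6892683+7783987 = 14676670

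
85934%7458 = 3896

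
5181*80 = 414480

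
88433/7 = 12633  +  2/7 = 12633.29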